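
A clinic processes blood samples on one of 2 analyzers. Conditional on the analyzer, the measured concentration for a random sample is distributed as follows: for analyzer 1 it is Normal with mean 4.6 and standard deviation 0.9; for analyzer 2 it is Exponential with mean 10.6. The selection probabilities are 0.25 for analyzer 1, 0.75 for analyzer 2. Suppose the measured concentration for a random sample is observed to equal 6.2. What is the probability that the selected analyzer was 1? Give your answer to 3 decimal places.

Likelihoods f(6.2 | ·): 1: 0.0912799; 2: 0.0525621.
Posterior ∝ prior × likelihood. Numerator for 1: 0.25·0.0912799 = 0.02282.
Normalizing constant: 0.25·0.0912799 + 0.75·0.0525621 = 0.0622416.
P(1 | observation) = 0.02282 / 0.0622416 = 0.366636.

0.367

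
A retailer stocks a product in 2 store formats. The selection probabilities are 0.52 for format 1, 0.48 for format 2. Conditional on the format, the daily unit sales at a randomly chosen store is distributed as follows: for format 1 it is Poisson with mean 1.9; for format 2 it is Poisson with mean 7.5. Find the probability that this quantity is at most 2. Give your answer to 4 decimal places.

0.3757

Conditional on each format, P(X ≤ 2): 1: 0.70372; 2: 0.0202567.
By total probability, P(X ≤ 2) = 0.52·0.70372 + 0.48·0.0202567 = 0.375658.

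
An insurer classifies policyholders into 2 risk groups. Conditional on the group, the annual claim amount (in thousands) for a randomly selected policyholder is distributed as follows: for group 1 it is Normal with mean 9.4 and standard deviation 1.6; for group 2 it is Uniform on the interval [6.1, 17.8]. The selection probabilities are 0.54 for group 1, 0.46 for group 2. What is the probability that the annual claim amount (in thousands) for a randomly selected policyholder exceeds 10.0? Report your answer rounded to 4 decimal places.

0.4977

Conditional on each group, P(X > 10.0): 1: 0.35383; 2: 0.666667.
By total probability, P(X > 10.0) = 0.54·0.35383 + 0.46·0.666667 = 0.497735.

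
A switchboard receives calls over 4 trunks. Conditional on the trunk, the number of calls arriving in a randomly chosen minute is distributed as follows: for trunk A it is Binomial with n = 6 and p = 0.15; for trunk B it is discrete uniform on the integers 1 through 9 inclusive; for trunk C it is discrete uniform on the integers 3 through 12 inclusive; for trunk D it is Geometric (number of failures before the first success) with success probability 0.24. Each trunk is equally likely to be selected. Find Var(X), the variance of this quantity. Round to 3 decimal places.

Per component, A: μ=0.9, E[X²]=1.575; B: μ=5, E[X²]=31.6667; C: μ=7.5, E[X²]=64.5; D: μ=3.16667, E[X²]=23.2222.
E[X] = 0.25·0.9 + 0.25·5 + 0.25·7.5 + 0.25·3.16667 = 4.14167.
E[X²] = 0.25·1.575 + 0.25·31.6667 + 0.25·64.5 + 0.25·23.2222 = 30.241.
Var(X) = E[X²] − (E[X])² = 30.241 − 17.1534 = 13.0876.

13.088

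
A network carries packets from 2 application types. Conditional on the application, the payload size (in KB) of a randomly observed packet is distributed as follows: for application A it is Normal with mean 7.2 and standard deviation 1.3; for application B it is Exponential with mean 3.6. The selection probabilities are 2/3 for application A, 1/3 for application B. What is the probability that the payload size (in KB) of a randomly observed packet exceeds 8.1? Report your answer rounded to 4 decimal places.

Conditional on each application, P(X > 8.1): A: 0.244372; B: 0.105399.
By total probability, P(X > 8.1) = 0.666667·0.244372 + 0.333333·0.105399 = 0.198048.

0.1980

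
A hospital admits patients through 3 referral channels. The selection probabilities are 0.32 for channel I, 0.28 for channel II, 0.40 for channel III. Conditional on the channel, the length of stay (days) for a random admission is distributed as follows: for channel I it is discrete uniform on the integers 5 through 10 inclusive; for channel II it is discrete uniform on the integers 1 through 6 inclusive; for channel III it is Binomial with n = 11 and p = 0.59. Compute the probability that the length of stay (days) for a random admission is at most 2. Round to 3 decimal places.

0.096

Conditional on each channel, P(X ≤ 2): I: 0; II: 0.333333; III: 0.00719405.
By total probability, P(X ≤ 2) = 0.32·0 + 0.28·0.333333 + 0.4·0.00719405 = 0.096211.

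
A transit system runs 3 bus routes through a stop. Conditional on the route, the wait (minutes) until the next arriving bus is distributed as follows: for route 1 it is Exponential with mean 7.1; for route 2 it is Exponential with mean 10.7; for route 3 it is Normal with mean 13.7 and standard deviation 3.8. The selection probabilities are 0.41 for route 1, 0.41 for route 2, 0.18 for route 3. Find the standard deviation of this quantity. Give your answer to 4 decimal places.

8.7330

Per component, 1: μ=7.1, E[X²]=100.82; 2: μ=10.7, E[X²]=228.98; 3: μ=13.7, E[X²]=202.13.
E[X] = 0.41·7.1 + 0.41·10.7 + 0.18·13.7 = 9.764.
E[X²] = 0.41·100.82 + 0.41·228.98 + 0.18·202.13 = 171.601.
Var(X) = E[X²] − (E[X])² = 171.601 − 95.3357 = 76.2657.
SD(X) = √76.2657 = 8.73302.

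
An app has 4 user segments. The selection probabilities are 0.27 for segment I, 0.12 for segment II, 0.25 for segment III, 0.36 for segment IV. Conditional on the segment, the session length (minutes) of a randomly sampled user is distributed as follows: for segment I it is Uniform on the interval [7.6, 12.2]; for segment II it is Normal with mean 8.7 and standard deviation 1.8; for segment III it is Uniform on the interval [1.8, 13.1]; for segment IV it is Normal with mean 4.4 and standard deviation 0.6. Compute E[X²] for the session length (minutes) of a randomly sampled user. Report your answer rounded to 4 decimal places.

For each component E[X²] = Var + (mean)², giving I: 99.7733; II: 78.93; III: 66.1433; IV: 19.72.
Overall E[X²] = 0.27·99.7733 + 0.12·78.93 + 0.25·66.1433 + 0.36·19.72 = 60.0454.

60.0454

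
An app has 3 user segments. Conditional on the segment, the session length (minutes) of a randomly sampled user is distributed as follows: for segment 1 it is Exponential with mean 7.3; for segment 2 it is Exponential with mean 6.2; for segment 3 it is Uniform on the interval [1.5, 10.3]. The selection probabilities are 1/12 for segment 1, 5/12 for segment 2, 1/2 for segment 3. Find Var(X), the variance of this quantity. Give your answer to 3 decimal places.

23.827

Per component, 1: μ=7.3, E[X²]=106.58; 2: μ=6.2, E[X²]=76.88; 3: μ=5.9, E[X²]=41.2633.
E[X] = 0.0833333·7.3 + 0.416667·6.2 + 0.5·5.9 = 6.14167.
E[X²] = 0.0833333·106.58 + 0.416667·76.88 + 0.5·41.2633 = 61.5467.
Var(X) = E[X²] − (E[X])² = 61.5467 − 37.7201 = 23.8266.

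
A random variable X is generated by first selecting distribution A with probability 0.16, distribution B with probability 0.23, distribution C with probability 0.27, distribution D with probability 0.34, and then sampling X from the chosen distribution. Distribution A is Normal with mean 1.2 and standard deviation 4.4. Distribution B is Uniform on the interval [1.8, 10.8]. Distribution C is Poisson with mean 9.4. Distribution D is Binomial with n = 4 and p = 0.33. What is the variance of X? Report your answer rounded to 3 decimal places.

19.881

Per component, A: μ=1.2, E[X²]=20.8; B: μ=6.3, E[X²]=46.44; C: μ=9.4, E[X²]=97.76; D: μ=1.32, E[X²]=2.6268.
E[X] = 0.16·1.2 + 0.23·6.3 + 0.27·9.4 + 0.34·1.32 = 4.6278.
E[X²] = 0.16·20.8 + 0.23·46.44 + 0.27·97.76 + 0.34·2.6268 = 41.2975.
Var(X) = E[X²] − (E[X])² = 41.2975 − 21.4165 = 19.881.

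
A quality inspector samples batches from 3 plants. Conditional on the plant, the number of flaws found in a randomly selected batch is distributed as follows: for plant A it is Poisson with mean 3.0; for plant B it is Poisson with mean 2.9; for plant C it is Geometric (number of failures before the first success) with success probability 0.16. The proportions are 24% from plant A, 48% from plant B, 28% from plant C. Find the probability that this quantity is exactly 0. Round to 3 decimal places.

Conditional on each plant, P(X = 0): A: 0.0497871; B: 0.0550232; C: 0.16.
By total probability, P(X = 0) = 0.24·0.0497871 + 0.48·0.0550232 + 0.28·0.16 = 0.08316.

0.083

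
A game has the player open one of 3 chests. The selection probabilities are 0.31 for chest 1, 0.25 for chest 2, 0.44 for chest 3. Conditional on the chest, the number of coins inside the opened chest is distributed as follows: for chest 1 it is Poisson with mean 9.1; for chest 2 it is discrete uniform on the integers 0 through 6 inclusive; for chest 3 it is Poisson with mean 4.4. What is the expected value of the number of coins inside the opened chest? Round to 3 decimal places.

5.507

Component means — 1: 9.1; 2: 3; 3: 4.4.
E[X] = 0.31·9.1 + 0.25·3 + 0.44·4.4 = 5.507.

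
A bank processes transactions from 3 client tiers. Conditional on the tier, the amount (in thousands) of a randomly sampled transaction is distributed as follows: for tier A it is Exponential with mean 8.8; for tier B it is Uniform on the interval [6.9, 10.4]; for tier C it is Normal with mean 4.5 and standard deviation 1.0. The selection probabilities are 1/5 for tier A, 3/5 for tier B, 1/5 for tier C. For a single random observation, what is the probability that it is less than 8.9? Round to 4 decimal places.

0.6701

Conditional on each tier, P(X < 8.9): A: 0.636277; B: 0.571429; C: 0.999995.
By total probability, P(X < 8.9) = 0.2·0.636277 + 0.6·0.571429 + 0.2·0.999995 = 0.670112.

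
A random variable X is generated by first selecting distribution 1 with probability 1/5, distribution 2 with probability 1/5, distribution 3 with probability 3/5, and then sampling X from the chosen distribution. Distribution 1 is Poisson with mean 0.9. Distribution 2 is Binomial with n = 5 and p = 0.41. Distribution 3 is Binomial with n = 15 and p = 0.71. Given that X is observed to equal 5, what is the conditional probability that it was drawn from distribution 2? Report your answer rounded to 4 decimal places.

Likelihoods P(X=5 | ·): 1: 0.00200063; 2: 0.0115856; 3: 0.00227943.
Posterior ∝ prior × likelihood. Numerator for 2: 0.2·0.0115856 = 0.00231712.
Normalizing constant: 0.2·0.00200063 + 0.2·0.0115856 + 0.6·0.00227943 = 0.00408491.
P(2 | observation) = 0.00231712 / 0.00408491 = 0.56724.

0.5672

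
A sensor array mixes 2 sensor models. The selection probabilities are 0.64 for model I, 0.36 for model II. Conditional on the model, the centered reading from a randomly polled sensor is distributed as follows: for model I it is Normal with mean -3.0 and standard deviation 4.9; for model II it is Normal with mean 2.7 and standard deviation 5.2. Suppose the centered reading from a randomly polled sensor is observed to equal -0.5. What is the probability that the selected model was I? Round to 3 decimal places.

Likelihoods f(-0.5 | ·): I: 0.0714807; II: 0.0634853.
Posterior ∝ prior × likelihood. Numerator for I: 0.64·0.0714807 = 0.0457476.
Normalizing constant: 0.64·0.0714807 + 0.36·0.0634853 = 0.0686024.
P(I | observation) = 0.0457476 / 0.0686024 = 0.666852.

0.667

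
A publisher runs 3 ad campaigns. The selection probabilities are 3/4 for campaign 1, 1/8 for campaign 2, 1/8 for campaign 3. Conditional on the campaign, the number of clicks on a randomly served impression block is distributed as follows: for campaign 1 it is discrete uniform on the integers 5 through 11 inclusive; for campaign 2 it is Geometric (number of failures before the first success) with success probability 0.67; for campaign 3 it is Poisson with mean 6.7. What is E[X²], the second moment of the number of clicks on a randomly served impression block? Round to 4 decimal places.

For each component E[X²] = Var + (mean)², giving 1: 68; 2: 0.977723; 3: 51.59.
Overall E[X²] = 0.75·68 + 0.125·0.977723 + 0.125·51.59 = 57.571.

57.5710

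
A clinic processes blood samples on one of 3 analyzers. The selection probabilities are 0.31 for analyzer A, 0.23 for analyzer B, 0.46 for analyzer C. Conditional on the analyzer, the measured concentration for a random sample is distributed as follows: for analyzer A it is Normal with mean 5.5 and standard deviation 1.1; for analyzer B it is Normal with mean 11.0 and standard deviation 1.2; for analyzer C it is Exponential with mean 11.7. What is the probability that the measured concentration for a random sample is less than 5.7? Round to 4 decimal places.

0.3548

Conditional on each analyzer, P(X < 5.7): A: 0.572137; B: 5.01173e-06; C: 0.385643.
By total probability, P(X < 5.7) = 0.31·0.572137 + 0.23·5.01173e-06 + 0.46·0.385643 = 0.35476.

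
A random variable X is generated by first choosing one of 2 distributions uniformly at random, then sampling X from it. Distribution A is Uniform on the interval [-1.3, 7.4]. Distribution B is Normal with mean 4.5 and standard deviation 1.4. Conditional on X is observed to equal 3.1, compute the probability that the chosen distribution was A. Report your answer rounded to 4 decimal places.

Likelihoods f(3.1 | ·): A: 0.114943; B: 0.172836.
Posterior ∝ prior × likelihood. Numerator for A: 0.5·0.114943 = 0.0574713.
Normalizing constant: 0.5·0.114943 + 0.5·0.172836 = 0.143889.
P(A | observation) = 0.0574713 / 0.143889 = 0.399413.

0.3994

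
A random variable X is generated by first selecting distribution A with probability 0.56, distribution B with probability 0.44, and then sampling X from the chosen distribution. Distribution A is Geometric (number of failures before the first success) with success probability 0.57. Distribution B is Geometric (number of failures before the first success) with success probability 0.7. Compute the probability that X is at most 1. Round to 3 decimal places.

Conditional on each component, P(X ≤ 1): A: 0.8151; B: 0.91.
By total probability, P(X ≤ 1) = 0.56·0.8151 + 0.44·0.91 = 0.856856.

0.857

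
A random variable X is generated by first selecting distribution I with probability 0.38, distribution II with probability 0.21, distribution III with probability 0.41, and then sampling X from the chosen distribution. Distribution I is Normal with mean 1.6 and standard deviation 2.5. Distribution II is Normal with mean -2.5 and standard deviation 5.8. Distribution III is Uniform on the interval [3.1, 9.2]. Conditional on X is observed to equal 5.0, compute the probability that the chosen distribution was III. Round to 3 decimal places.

0.689

Likelihoods f(5.0 | ·): I: 0.0632899; II: 0.0298117; III: 0.163934.
Posterior ∝ prior × likelihood. Numerator for III: 0.41·0.163934 = 0.0672131.
Normalizing constant: 0.38·0.0632899 + 0.21·0.0298117 + 0.41·0.163934 = 0.0975237.
P(III | observation) = 0.0672131 / 0.0975237 = 0.689197.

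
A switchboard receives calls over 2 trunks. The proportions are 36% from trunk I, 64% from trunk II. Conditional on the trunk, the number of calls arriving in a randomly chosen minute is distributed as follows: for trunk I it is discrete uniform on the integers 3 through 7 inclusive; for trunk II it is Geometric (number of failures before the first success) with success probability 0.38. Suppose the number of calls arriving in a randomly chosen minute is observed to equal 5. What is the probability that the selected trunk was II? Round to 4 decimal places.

Likelihoods P(X=5 | ·): I: 0.2; II: 0.034813.
Posterior ∝ prior × likelihood. Numerator for II: 0.64·0.034813 = 0.0222804.
Normalizing constant: 0.36·0.2 + 0.64·0.034813 = 0.0942804.
P(II | observation) = 0.0222804 / 0.0942804 = 0.23632.

0.2363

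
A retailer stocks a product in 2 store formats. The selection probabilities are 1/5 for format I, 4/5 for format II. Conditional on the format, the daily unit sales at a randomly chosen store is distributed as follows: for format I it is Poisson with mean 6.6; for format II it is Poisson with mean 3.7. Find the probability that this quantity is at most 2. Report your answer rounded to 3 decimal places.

Conditional on each format, P(X ≤ 2): I: 0.0399676; II: 0.285433.
By total probability, P(X ≤ 2) = 0.2·0.0399676 + 0.8·0.285433 = 0.23634.

0.236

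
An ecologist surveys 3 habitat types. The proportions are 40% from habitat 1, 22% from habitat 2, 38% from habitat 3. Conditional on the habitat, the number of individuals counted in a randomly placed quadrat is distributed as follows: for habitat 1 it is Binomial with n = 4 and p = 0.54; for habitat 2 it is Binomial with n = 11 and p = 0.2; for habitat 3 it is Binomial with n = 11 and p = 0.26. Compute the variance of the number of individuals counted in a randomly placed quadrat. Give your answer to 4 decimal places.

1.6999

Per component, 1: μ=2.16, E[X²]=5.6592; 2: μ=2.2, E[X²]=6.6; 3: μ=2.86, E[X²]=10.296.
E[X] = 0.4·2.16 + 0.22·2.2 + 0.38·2.86 = 2.4348.
E[X²] = 0.4·5.6592 + 0.22·6.6 + 0.38·10.296 = 7.62816.
Var(X) = E[X²] − (E[X])² = 7.62816 − 5.92825 = 1.69991.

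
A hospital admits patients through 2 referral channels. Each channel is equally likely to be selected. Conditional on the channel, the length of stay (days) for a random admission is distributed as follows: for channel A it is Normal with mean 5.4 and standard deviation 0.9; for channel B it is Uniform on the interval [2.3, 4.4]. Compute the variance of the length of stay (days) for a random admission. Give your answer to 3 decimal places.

1.639

Per component, A: μ=5.4, E[X²]=29.97; B: μ=3.35, E[X²]=11.59.
E[X] = 0.5·5.4 + 0.5·3.35 = 4.375.
E[X²] = 0.5·29.97 + 0.5·11.59 = 20.78.
Var(X) = E[X²] − (E[X])² = 20.78 − 19.1406 = 1.63938.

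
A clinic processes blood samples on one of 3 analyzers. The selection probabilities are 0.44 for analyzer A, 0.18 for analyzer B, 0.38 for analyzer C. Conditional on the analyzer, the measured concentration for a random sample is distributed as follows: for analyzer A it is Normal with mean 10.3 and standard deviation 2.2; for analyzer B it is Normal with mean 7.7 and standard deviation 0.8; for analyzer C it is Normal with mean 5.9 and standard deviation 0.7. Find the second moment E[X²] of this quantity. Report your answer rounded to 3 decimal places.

73.011

For each component E[X²] = Var + (mean)², giving A: 110.93; B: 59.93; C: 35.3.
Overall E[X²] = 0.44·110.93 + 0.18·59.93 + 0.38·35.3 = 73.0106.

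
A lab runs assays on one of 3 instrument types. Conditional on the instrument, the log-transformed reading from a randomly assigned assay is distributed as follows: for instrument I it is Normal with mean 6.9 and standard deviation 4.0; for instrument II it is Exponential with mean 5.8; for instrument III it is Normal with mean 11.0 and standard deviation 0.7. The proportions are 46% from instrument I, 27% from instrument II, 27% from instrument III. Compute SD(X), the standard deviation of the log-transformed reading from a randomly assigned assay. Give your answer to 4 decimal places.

4.5590

Per component, I: μ=6.9, E[X²]=63.61; II: μ=5.8, E[X²]=67.28; III: μ=11, E[X²]=121.49.
E[X] = 0.46·6.9 + 0.27·5.8 + 0.27·11 = 7.71.
E[X²] = 0.46·63.61 + 0.27·67.28 + 0.27·121.49 = 80.2285.
Var(X) = E[X²] − (E[X])² = 80.2285 − 59.4441 = 20.7844.
SD(X) = √20.7844 = 4.55899.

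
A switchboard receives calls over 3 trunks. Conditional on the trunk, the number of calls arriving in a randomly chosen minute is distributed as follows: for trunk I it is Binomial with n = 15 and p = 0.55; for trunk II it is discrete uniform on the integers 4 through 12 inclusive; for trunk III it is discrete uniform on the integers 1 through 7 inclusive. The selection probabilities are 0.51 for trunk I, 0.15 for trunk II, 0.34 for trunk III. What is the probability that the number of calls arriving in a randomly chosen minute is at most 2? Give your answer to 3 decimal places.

Conditional on each trunk, P(X ≤ 2): I: 0.00110702; II: 0; III: 0.285714.
By total probability, P(X ≤ 2) = 0.51·0.00110702 + 0.15·0 + 0.34·0.285714 = 0.0977074.

0.098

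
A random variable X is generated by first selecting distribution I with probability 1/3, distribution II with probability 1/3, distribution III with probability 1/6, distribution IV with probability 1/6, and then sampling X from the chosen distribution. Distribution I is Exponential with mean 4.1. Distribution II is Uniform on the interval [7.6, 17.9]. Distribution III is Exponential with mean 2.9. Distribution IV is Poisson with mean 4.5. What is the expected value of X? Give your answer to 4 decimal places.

6.8500

Component means — I: 4.1; II: 12.75; III: 2.9; IV: 4.5.
E[X] = 0.333333·4.1 + 0.333333·12.75 + 0.166667·2.9 + 0.166667·4.5 = 6.85.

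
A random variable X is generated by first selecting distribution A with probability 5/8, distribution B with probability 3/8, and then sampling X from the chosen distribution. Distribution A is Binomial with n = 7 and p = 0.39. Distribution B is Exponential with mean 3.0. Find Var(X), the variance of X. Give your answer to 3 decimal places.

4.433

Per component, A: μ=2.73, E[X²]=9.1182; B: μ=3, E[X²]=18.
E[X] = 0.625·2.73 + 0.375·3 = 2.83125.
E[X²] = 0.625·9.1182 + 0.375·18 = 12.4489.
Var(X) = E[X²] − (E[X])² = 12.4489 − 8.01598 = 4.4329.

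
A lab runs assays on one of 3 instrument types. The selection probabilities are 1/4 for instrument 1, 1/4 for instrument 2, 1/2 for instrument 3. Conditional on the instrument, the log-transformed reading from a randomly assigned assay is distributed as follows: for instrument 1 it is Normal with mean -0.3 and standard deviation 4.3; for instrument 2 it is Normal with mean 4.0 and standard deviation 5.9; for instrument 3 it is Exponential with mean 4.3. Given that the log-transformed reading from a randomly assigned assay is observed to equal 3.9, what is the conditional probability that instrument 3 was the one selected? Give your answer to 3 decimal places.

0.600

Likelihoods f(3.9 | ·): 1: 0.0575807; 2: 0.0676076; 3: 0.0938937.
Posterior ∝ prior × likelihood. Numerator for 3: 0.5·0.0938937 = 0.0469469.
Normalizing constant: 0.25·0.0575807 + 0.25·0.0676076 + 0.5·0.0938937 = 0.0782439.
P(3 | observation) = 0.0469469 / 0.0782439 = 0.600006.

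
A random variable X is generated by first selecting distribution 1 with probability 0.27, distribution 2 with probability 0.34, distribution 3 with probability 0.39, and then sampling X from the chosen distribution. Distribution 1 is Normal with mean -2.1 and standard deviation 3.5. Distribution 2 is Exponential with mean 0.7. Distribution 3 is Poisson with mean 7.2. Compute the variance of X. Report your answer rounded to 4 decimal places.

21.7116

Per component, 1: μ=-2.1, E[X²]=16.66; 2: μ=0.7, E[X²]=0.98; 3: μ=7.2, E[X²]=59.04.
E[X] = 0.27·-2.1 + 0.34·0.7 + 0.39·7.2 = 2.479.
E[X²] = 0.27·16.66 + 0.34·0.98 + 0.39·59.04 = 27.857.
Var(X) = E[X²] − (E[X])² = 27.857 − 6.14544 = 21.7116.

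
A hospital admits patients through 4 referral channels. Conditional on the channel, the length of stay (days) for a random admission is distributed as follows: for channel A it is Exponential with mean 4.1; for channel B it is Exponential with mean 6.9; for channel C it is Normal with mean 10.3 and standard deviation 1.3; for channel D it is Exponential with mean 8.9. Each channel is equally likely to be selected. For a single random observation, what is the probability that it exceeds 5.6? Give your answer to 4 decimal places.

Conditional on each channel, P(X > 5.6): A: 0.255163; B: 0.444149; C: 0.99985; D: 0.533011.
By total probability, P(X > 5.6) = 0.25·0.255163 + 0.25·0.444149 + 0.25·0.99985 + 0.25·0.533011 = 0.558043.

0.5580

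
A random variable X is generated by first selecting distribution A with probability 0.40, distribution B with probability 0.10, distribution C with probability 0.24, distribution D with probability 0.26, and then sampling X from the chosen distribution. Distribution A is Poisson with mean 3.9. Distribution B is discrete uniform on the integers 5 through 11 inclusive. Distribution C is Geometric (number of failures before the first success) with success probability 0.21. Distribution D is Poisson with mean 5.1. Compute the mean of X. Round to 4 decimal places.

Component means — A: 3.9; B: 8; C: 3.7619; D: 5.1.
E[X] = 0.4·3.9 + 0.1·8 + 0.24·3.7619 + 0.26·5.1 = 4.58886.

4.5889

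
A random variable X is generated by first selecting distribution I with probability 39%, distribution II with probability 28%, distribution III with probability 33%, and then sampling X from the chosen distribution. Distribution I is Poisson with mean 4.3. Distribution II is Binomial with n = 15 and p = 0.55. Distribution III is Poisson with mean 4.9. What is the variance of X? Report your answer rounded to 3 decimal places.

7.121

Per component, I: μ=4.3, E[X²]=22.79; II: μ=8.25, E[X²]=71.775; III: μ=4.9, E[X²]=28.91.
E[X] = 0.39·4.3 + 0.28·8.25 + 0.33·4.9 = 5.604.
E[X²] = 0.39·22.79 + 0.28·71.775 + 0.33·28.91 = 38.5254.
Var(X) = E[X²] − (E[X])² = 38.5254 − 31.4048 = 7.12058.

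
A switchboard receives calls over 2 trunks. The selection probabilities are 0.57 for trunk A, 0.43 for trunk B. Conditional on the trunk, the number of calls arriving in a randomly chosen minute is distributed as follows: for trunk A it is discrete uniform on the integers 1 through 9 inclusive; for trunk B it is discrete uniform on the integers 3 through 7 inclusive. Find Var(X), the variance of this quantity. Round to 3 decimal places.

4.660

Per component, A: μ=5, E[X²]=31.6667; B: μ=5, E[X²]=27.
E[X] = 0.57·5 + 0.43·5 = 5.
E[X²] = 0.57·31.6667 + 0.43·27 = 29.66.
Var(X) = E[X²] − (E[X])² = 29.66 − 25 = 4.66.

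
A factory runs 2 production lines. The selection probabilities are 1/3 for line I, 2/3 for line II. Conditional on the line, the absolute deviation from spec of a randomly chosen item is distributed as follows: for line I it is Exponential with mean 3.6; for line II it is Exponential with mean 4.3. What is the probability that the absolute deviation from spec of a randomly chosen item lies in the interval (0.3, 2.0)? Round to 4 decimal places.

0.3185

Conditional on each line, P(0.3 < X < 2.0): I: 0.346291; II: 0.304549.
By total probability, P(0.3 < X < 2.0) = 0.333333·0.346291 + 0.666667·0.304549 = 0.318463.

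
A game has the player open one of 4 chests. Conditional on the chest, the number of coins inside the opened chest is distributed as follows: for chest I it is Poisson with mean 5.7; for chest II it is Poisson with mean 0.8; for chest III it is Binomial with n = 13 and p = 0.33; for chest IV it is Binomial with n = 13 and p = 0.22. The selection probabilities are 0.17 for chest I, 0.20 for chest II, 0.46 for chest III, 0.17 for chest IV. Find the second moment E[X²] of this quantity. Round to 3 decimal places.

For each component E[X²] = Var + (mean)², giving I: 38.19; II: 1.44; III: 21.2784; IV: 10.4104.
Overall E[X²] = 0.17·38.19 + 0.2·1.44 + 0.46·21.2784 + 0.17·10.4104 = 18.3381.

18.338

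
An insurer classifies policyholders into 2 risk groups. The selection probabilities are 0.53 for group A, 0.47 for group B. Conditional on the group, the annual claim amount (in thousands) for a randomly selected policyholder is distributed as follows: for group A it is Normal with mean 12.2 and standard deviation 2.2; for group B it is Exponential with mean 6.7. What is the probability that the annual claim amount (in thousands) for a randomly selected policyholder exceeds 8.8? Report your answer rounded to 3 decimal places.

0.624

Conditional on each group, P(X > 8.8): A: 0.938882; B: 0.268895.
By total probability, P(X > 8.8) = 0.53·0.938882 + 0.47·0.268895 = 0.623988.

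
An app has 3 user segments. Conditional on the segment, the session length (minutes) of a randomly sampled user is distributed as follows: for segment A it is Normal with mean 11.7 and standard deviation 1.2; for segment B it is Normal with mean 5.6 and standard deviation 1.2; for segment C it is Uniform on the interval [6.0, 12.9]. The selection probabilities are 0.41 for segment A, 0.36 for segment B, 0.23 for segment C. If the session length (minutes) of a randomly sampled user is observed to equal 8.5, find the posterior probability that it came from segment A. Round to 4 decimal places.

Likelihoods f(8.5 | ·): A: 0.00949666; B: 0.0179279; C: 0.144928.
Posterior ∝ prior × likelihood. Numerator for A: 0.41·0.00949666 = 0.00389363.
Normalizing constant: 0.41·0.00949666 + 0.36·0.0179279 + 0.23·0.144928 = 0.043681.
P(A | observation) = 0.00389363 / 0.043681 = 0.0891378.

0.0891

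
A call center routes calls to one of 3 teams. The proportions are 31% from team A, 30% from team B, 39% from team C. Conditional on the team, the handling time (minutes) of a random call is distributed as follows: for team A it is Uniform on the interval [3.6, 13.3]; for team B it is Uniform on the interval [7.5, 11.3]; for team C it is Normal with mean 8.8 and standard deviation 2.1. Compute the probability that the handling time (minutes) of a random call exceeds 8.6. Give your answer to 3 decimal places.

Conditional on each team, P(X > 8.6): A: 0.484536; B: 0.710526; C: 0.537937.
By total probability, P(X > 8.6) = 0.31·0.484536 + 0.3·0.710526 + 0.39·0.537937 = 0.57316.

0.573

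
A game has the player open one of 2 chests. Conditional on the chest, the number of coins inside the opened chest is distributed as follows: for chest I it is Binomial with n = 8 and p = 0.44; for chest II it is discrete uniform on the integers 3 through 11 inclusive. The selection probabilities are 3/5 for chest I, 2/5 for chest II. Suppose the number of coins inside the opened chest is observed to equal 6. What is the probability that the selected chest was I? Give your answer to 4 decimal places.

0.4624

Likelihoods P(X=6 | ·): I: 0.0637162; II: 0.111111.
Posterior ∝ prior × likelihood. Numerator for I: 0.6·0.0637162 = 0.0382297.
Normalizing constant: 0.6·0.0637162 + 0.4·0.111111 = 0.0826742.
P(I | observation) = 0.0382297 / 0.0826742 = 0.462415.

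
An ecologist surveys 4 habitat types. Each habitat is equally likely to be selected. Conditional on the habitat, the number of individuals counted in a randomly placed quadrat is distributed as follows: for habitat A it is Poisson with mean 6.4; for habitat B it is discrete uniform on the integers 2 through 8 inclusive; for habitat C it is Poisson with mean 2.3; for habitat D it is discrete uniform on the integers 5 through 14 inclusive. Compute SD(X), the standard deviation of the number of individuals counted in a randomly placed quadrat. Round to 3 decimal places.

3.460

Per component, A: μ=6.4, E[X²]=47.36; B: μ=5, E[X²]=29; C: μ=2.3, E[X²]=7.59; D: μ=9.5, E[X²]=98.5.
E[X] = 0.25·6.4 + 0.25·5 + 0.25·2.3 + 0.25·9.5 = 5.8.
E[X²] = 0.25·47.36 + 0.25·29 + 0.25·7.59 + 0.25·98.5 = 45.6125.
Var(X) = E[X²] − (E[X])² = 45.6125 − 33.64 = 11.9725.
SD(X) = √11.9725 = 3.46013.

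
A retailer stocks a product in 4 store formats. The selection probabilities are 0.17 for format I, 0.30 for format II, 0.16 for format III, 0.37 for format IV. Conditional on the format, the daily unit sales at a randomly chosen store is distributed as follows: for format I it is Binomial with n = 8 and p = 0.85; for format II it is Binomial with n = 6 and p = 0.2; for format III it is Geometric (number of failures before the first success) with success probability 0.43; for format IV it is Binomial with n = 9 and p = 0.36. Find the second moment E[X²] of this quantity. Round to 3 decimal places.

For each component E[X²] = Var + (mean)², giving I: 47.26; II: 2.4; III: 4.83991; IV: 12.5712.
Overall E[X²] = 0.17·47.26 + 0.3·2.4 + 0.16·4.83991 + 0.37·12.5712 = 14.1799.

14.180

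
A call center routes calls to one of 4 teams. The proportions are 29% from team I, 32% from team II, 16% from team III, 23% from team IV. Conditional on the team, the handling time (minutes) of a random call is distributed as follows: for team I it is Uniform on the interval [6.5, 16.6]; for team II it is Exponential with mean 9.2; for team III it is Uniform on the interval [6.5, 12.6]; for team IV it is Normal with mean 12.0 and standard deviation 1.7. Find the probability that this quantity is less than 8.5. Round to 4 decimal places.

0.3074

Conditional on each team, P(X < 8.5): I: 0.19802; II: 0.603037; III: 0.327869; IV: 0.0197556.
By total probability, P(X < 8.5) = 0.29·0.19802 + 0.32·0.603037 + 0.16·0.327869 + 0.23·0.0197556 = 0.3074.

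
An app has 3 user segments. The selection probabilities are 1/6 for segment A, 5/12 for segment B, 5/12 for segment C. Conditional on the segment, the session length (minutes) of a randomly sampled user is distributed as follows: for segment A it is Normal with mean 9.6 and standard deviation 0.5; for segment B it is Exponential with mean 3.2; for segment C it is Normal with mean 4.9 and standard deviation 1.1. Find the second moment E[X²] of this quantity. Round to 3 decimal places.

For each component E[X²] = Var + (mean)², giving A: 92.41; B: 20.48; C: 25.22.
Overall E[X²] = 0.166667·92.41 + 0.416667·20.48 + 0.416667·25.22 = 34.4433.

34.443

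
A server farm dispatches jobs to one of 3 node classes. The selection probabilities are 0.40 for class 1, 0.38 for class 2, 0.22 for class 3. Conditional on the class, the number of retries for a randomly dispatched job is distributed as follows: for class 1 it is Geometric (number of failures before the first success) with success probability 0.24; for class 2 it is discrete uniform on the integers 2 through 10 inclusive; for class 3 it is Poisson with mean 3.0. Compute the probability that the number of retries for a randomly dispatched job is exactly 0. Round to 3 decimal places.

0.107

Conditional on each class, P(X = 0): 1: 0.24; 2: 0; 3: 0.0497871.
By total probability, P(X = 0) = 0.4·0.24 + 0.38·0 + 0.22·0.0497871 = 0.106953.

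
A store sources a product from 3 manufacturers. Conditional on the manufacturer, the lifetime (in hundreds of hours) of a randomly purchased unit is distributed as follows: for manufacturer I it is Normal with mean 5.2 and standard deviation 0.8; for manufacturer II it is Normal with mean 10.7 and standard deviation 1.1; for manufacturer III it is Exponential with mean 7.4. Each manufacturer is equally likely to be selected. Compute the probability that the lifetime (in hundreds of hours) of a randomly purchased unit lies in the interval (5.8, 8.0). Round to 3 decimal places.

Conditional on each manufacturer, P(5.8 < X < 8.0): I: 0.226395; II: 0.00704894; III: 0.117446.
By total probability, P(5.8 < X < 8.0) = 0.333333·0.226395 + 0.333333·0.00704894 + 0.333333·0.117446 = 0.116963.

0.117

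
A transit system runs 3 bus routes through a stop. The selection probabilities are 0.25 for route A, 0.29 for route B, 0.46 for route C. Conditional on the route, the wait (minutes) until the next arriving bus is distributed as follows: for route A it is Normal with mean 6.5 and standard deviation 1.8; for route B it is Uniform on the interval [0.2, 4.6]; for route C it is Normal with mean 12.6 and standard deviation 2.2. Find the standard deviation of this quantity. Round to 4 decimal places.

Per component, A: μ=6.5, E[X²]=45.49; B: μ=2.4, E[X²]=7.37333; C: μ=12.6, E[X²]=163.6.
E[X] = 0.25·6.5 + 0.29·2.4 + 0.46·12.6 = 8.117.
E[X²] = 0.25·45.49 + 0.29·7.37333 + 0.46·163.6 = 88.7668.
Var(X) = E[X²] − (E[X])² = 88.7668 − 65.8857 = 22.8811.
SD(X) = √22.8811 = 4.78342.

4.7834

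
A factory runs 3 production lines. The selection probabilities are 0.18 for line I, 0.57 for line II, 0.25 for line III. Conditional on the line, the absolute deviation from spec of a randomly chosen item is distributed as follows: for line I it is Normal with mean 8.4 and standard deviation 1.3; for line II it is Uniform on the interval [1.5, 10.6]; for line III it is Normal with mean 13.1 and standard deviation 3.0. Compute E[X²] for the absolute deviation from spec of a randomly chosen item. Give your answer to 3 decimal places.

82.954

For each component E[X²] = Var + (mean)², giving I: 72.25; II: 43.5033; III: 180.61.
Overall E[X²] = 0.18·72.25 + 0.57·43.5033 + 0.25·180.61 = 82.9544.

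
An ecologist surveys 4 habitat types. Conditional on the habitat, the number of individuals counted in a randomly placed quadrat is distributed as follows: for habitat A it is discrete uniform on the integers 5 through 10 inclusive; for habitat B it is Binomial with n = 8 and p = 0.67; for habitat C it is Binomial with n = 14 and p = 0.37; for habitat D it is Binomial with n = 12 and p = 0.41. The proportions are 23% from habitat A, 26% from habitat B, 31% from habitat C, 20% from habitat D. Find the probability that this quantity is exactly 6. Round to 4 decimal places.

Conditional on each habitat, P(X = 6): A: 0.166667; B: 0.275826; C: 0.191201; D: 0.185134.
By total probability, P(X = 6) = 0.23·0.166667 + 0.26·0.275826 + 0.31·0.191201 + 0.2·0.185134 = 0.206347.

0.2063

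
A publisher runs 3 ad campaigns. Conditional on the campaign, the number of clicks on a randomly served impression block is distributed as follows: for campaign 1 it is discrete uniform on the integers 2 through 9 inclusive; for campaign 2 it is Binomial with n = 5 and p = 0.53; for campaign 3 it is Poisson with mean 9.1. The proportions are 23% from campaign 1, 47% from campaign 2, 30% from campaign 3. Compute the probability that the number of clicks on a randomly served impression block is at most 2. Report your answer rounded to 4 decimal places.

0.2391

Conditional on each campaign, P(X ≤ 2): 1: 0.125; 2: 0.443885; 3: 0.00575135.
By total probability, P(X ≤ 2) = 0.23·0.125 + 0.47·0.443885 + 0.3·0.00575135 = 0.239101.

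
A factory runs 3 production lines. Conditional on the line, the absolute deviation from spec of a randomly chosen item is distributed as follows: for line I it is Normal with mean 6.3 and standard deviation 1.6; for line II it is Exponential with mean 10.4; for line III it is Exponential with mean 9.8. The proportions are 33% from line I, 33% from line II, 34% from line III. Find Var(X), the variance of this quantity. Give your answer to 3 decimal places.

Per component, I: μ=6.3, E[X²]=42.25; II: μ=10.4, E[X²]=216.32; III: μ=9.8, E[X²]=192.08.
E[X] = 0.33·6.3 + 0.33·10.4 + 0.34·9.8 = 8.843.
E[X²] = 0.33·42.25 + 0.33·216.32 + 0.34·192.08 = 150.635.
Var(X) = E[X²] − (E[X])² = 150.635 − 78.1986 = 72.4367.

72.437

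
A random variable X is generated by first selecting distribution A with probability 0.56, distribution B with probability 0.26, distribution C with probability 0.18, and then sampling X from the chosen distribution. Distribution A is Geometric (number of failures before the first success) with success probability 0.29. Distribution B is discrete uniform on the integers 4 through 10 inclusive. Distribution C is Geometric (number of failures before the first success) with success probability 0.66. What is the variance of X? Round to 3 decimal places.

11.270

Per component, A: μ=2.44828, E[X²]=14.4364; B: μ=7, E[X²]=53; C: μ=0.515152, E[X²]=1.04591.
E[X] = 0.56·2.44828 + 0.26·7 + 0.18·0.515152 = 3.28376.
E[X²] = 0.56·14.4364 + 0.26·53 + 0.18·1.04591 = 22.0526.
Var(X) = E[X²] − (E[X])² = 22.0526 − 10.7831 = 11.2695.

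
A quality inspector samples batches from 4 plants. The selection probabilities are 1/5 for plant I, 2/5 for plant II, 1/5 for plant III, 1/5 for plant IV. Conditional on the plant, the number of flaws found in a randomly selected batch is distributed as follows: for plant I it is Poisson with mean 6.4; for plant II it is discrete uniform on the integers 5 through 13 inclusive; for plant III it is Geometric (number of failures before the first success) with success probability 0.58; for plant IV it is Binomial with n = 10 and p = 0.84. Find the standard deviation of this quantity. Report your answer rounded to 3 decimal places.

3.784

Per component, I: μ=6.4, E[X²]=47.36; II: μ=9, E[X²]=87.6667; III: μ=0.724138, E[X²]=1.77289; IV: μ=8.4, E[X²]=71.904.
E[X] = 0.2·6.4 + 0.4·9 + 0.2·0.724138 + 0.2·8.4 = 6.70483.
E[X²] = 0.2·47.36 + 0.4·87.6667 + 0.2·1.77289 + 0.2·71.904 = 59.274.
Var(X) = E[X²] − (E[X])² = 59.274 − 44.9547 = 14.3193.
SD(X) = √14.3193 = 3.78409.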